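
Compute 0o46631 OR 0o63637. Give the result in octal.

0o67637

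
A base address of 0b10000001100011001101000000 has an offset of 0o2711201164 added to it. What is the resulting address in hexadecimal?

0x192b35b4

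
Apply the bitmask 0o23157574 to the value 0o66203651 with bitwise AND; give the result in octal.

0o22003450

AND each oct digit independently (no carries):
  6&2=2, 6&3=2, 2&1=0, 0&5=0, 3&7=3, 6&5=4, 5&7=5, 1&4=0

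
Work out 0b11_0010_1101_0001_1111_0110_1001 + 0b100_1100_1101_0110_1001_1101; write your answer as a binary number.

Add column by column in base 2, right to left:
  1+1 = 0 carry 1
  0+0+1 = 1
  0+1 = 1
  1+1 = 0 carry 1
  0+1+1 = 0 carry 1
  1+0+1 = 0 carry 1
  1+0+1 = 0 carry 1
  0+1+1 = 0 carry 1
  1+0+1 = 0 carry 1
  1+1+1 = 1 carry 1
  1+1+1 = 1 carry 1
  1+0+1 = 0 carry 1
  1+1+1 = 1 carry 1
  0+0+1 = 1
  0+1 = 1
  0+1 = 1
  1+0 = 1
  0+0 = 0
  1+1 = 0 carry 1
  1+1+1 = 1 carry 1
  0+0+1 = 1
  1+0 = 1
  0+1 = 1
  0+0 = 0
  1+0 = 1
  1+0 = 1

0b11011110011111011000000110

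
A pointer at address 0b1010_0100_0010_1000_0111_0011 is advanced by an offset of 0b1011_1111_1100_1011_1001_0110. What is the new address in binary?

Add column by column in base 2, right to left:
  1+0 = 1
  1+1 = 0 carry 1
  0+1+1 = 0 carry 1
  0+0+1 = 1
  1+1 = 0 carry 1
  1+0+1 = 0 carry 1
  1+0+1 = 0 carry 1
  0+1+1 = 0 carry 1
  0+1+1 = 0 carry 1
  0+1+1 = 0 carry 1
  0+0+1 = 1
  1+1 = 0 carry 1
  0+0+1 = 1
  1+0 = 1
  0+1 = 1
  0+1 = 1
  0+1 = 1
  0+1 = 1
  1+1 = 0 carry 1
  0+1+1 = 0 carry 1
  0+1+1 = 0 carry 1
  1+1+1 = 1 carry 1
  0+0+1 = 1
  1+1 = 0 carry 1
  final carry 1

0b1011000111111010000001001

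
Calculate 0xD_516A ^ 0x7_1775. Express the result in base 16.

XOR each hex digit independently (no carries):
  D^7=A, 5^1=4, 1^7=6, 6^7=1, A^5=F

0xA461F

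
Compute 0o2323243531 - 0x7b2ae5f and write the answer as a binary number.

0b1011100110101001100011111010

0o2323243531 = 0b10011010011010100011101011001 in binary.
0x7b2ae5f = 0b111101100101010111001011111 in binary.
Subtract column by column in base 2:
  1-1 → 0
  0-1 → 1 (borrow)
  0-1-1 → 0 (borrow)
  1-1-1 → 1 (borrow)
  1-1-1 → 1 (borrow)
  0-0-1 → 1 (borrow)
  1-1-1 → 1 (borrow)
  0-0-1 → 1 (borrow)
  1-0-1 → 0
  1-1 → 0
  1-1 → 0
  0-1 → 1 (borrow)
  0-0-1 → 1 (borrow)
  0-1-1 → 0 (borrow)
  1-0-1 → 0
  0-1 → 1 (borrow)
  1-0-1 → 0
  0-1 → 1 (borrow)
  1-0-1 → 0
  1-0 → 1
  0-1 → 1 (borrow)
  0-1-1 → 0 (borrow)
  1-0-1 → 0
  0-1 → 1 (borrow)
  1-1-1 → 1 (borrow)
  1-1-1 → 1 (borrow)
  0-1-1 → 0 (borrow)
  0-0-1 → 1 (borrow)
  1-0-1 → 0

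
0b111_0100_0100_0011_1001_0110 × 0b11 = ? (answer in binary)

0b1010111001100101011000010

Multiply each base-2 digit by 3, carrying:
  0×3 = 0 → write 0
  1×3 = 3 → write 1 carry 1
  1×3+1 = 4 → write 0 carry 2
  0×3+2 = 2 → write 0 carry 1
  1×3+1 = 4 → write 0 carry 2
  0×3+2 = 2 → write 0 carry 1
  0×3+1 = 1 → write 1
  1×3 = 3 → write 1 carry 1
  1×3+1 = 4 → write 0 carry 2
  1×3+2 = 5 → write 1 carry 2
  0×3+2 = 2 → write 0 carry 1
  0×3+1 = 1 → write 1
  0×3 = 0 → write 0
  0×3 = 0 → write 0
  1×3 = 3 → write 1 carry 1
  0×3+1 = 1 → write 1
  0×3 = 0 → write 0
  0×3 = 0 → write 0
  1×3 = 3 → write 1 carry 1
  0×3+1 = 1 → write 1
  1×3 = 3 → write 1 carry 1
  1×3+1 = 4 → write 0 carry 2
  1×3+2 = 5 → write 1 carry 2
  remaining carry: 10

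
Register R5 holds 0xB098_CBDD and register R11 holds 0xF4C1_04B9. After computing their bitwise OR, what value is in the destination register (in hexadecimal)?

OR each hex digit independently (no carries):
  B|F=F, 0|4=4, 9|C=D, 8|1=9, C|0=C, B|4=F, D|B=F, D|9=D

0xF4D9CFFD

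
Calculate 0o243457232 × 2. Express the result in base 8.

0o507136464

Multiply each base-8 digit by 2, carrying:
  2×2 = 4 → write 4
  3×2 = 6 → write 6
  2×2 = 4 → write 4
  7×2 = 14 → write 6 carry 1
  5×2+1 = 11 → write 3 carry 1
  4×2+1 = 9 → write 1 carry 1
  3×2+1 = 7 → write 7
  4×2 = 8 → write 0 carry 1
  2×2+1 = 5 → write 5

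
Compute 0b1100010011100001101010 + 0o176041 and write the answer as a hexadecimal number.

0b1100010011100001101010 = 0x31386A in hexadecimal.
0o176041 = 0xFC21 in hexadecimal.
Add column by column in base 16, right to left:
  A+1 = B
  6+2 = 8
  8+C = 4 carry 1
  3+F+1 = 3 carry 1
  1+0+1 = 2
  3+0 = 3

0x32348B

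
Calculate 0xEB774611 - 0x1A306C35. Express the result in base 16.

Subtract column by column in base 16:
  1-5 → C (borrow)
  1-3-1 → D (borrow)
  6-C-1 → 9 (borrow)
  4-6-1 → D (borrow)
  7-0-1 → 6
  7-3 → 4
  B-A → 1
  E-1 → D

0xD146D9DC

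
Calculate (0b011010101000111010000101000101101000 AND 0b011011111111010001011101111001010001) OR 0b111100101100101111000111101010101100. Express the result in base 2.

0b111110101100111111000111101011101100

0b011010101000111010000101000101101000 AND 0b011011111111010001011101111001010001 = 0b011010101000010000000101000001000000.
Then OR with 0b111100101100101111000111101010101100.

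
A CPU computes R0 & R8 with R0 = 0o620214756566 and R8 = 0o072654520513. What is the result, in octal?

0o020214500502

AND each oct digit independently (no carries):
  6&0=0, 2&7=2, 0&2=0, 2&6=2, 1&5=1, 4&4=4, 7&5=5, 5&2=0, 6&0=0, 5&5=5, 6&1=0, 6&3=2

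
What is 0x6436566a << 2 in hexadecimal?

2 bits is not a whole number of base-16 digits; in binary: 1100100001101100101011001101010 << 2 = 110010000110110010101100110101000.

0x190d959a8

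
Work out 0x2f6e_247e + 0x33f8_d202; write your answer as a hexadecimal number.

0x6366f680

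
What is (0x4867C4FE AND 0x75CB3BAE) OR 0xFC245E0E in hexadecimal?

0xFC675EAE

0x4867C4FE AND 0x75CB3BAE = 0x404300AE.
Then OR with 0xFC245E0E.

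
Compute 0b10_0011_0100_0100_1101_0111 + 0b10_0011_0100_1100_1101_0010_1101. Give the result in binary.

0b10010110000001001000000100

Add column by column in base 2, right to left:
  1+1 = 0 carry 1
  1+0+1 = 0 carry 1
  1+1+1 = 1 carry 1
  0+1+1 = 0 carry 1
  1+0+1 = 0 carry 1
  0+1+1 = 0 carry 1
  1+0+1 = 0 carry 1
  1+0+1 = 0 carry 1
  0+1+1 = 0 carry 1
  0+0+1 = 1
  1+1 = 0 carry 1
  0+1+1 = 0 carry 1
  0+0+1 = 1
  0+0 = 0
  1+1 = 0 carry 1
  0+1+1 = 0 carry 1
  1+0+1 = 0 carry 1
  1+0+1 = 0 carry 1
  0+1+1 = 0 carry 1
  0+0+1 = 1
  0+1 = 1
  1+1 = 0 carry 1
  0+0+1 = 1
  0+0 = 0
  0+0 = 0
  0+1 = 1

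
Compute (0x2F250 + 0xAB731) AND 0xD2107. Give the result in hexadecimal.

Add column by column in base 16, right to left:
  0+1 = 1
  5+3 = 8
  2+7 = 9
  F+B = A carry 1
  2+A+1 = D
Sum = 0xDA981; now AND with 0xD2107:
  D&D=D, A&2=2, 9&1=1, 8&0=0, 1&7=1

0xD2101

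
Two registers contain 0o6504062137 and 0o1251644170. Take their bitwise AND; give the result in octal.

AND each oct digit independently (no carries):
  6&1=0, 5&2=0, 0&5=0, 4&1=0, 0&6=0, 6&4=4, 2&4=0, 1&1=1, 3&7=3, 7&0=0

0o0000040130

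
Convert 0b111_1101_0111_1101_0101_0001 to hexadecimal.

0x7d7d51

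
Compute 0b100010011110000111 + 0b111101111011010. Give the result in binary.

0b101010001101100001

Add column by column in base 2, right to left:
  1+0 = 1
  1+1 = 0 carry 1
  1+0+1 = 0 carry 1
  0+1+1 = 0 carry 1
  0+1+1 = 0 carry 1
  0+0+1 = 1
  0+1 = 1
  1+1 = 0 carry 1
  1+1+1 = 1 carry 1
  1+1+1 = 1 carry 1
  1+0+1 = 0 carry 1
  0+1+1 = 0 carry 1
  0+1+1 = 0 carry 1
  1+1+1 = 1 carry 1
  0+1+1 = 0 carry 1
  0+0+1 = 1
  0+0 = 0
  1+0 = 1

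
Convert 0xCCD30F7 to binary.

Expand each hex digit to 4 bits: C=1100 C=1100 D=1101 3=0011 0=0000 F=1111 7=0111.

0b1100110011010011000011110111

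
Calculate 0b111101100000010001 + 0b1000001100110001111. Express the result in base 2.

Add column by column in base 2, right to left:
  1+1 = 0 carry 1
  0+1+1 = 0 carry 1
  0+1+1 = 0 carry 1
  0+1+1 = 0 carry 1
  1+0+1 = 0 carry 1
  0+0+1 = 1
  0+0 = 0
  0+1 = 1
  0+1 = 1
  0+0 = 0
  0+0 = 0
  1+1 = 0 carry 1
  1+1+1 = 1 carry 1
  0+0+1 = 1
  1+0 = 1
  1+0 = 1
  1+0 = 1
  1+0 = 1
  0+1 = 1

0b1111111000110100000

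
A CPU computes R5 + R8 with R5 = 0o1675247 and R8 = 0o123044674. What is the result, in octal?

0o124742143

Add column by column in base 8, right to left:
  7+4 = 3 carry 1
  4+7+1 = 4 carry 1
  2+6+1 = 1 carry 1
  5+4+1 = 2 carry 1
  7+4+1 = 4 carry 1
  6+0+1 = 7
  1+3 = 4
  0+2 = 2
  0+1 = 1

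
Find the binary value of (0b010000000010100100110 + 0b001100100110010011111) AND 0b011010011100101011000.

0b11000001000101000000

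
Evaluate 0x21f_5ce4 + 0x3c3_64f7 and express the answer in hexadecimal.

Add column by column in base 16, right to left:
  4+7 = b
  e+f = d carry 1
  c+4+1 = 1 carry 1
  5+6+1 = c
  f+3 = 2 carry 1
  1+c+1 = e
  2+3 = 5

0x5e2c1db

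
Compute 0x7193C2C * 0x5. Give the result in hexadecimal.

Multiply each base-16 digit by 5, carrying:
  C×5 = 60 → write C carry 3
  2×5+3 = 13 → write D
  C×5 = 60 → write C carry 3
  3×5+3 = 18 → write 2 carry 1
  9×5+1 = 46 → write E carry 2
  1×5+2 = 7 → write 7
  7×5 = 35 → write 3 carry 2
  remaining carry: 2

0x237E2CDC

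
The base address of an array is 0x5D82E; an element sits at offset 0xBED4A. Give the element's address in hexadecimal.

Add column by column in base 16, right to left:
  E+A = 8 carry 1
  2+4+1 = 7
  8+D = 5 carry 1
  D+E+1 = C carry 1
  5+B+1 = 1 carry 1
  final carry 1

0x11C578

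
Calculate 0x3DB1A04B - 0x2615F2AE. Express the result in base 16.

Subtract column by column in base 16:
  B-E → D (borrow)
  4-A-1 → 9 (borrow)
  0-2-1 → D (borrow)
  A-F-1 → A (borrow)
  1-5-1 → B (borrow)
  B-1-1 → 9
  D-6 → 7
  3-2 → 1

0x179BAD9D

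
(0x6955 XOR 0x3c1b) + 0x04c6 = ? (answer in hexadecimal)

First 0x6955 XOR 0x3c1b = 0x554e.
Add column by column in base 16, right to left:
  e+6 = 4 carry 1
  4+c+1 = 1 carry 1
  5+4+1 = a
  5+0 = 5

0x5a14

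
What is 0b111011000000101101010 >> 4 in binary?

Right shift by 4: drop the 4 least-significant bits.

0b11101100000010110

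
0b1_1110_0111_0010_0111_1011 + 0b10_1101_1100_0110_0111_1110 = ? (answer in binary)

Add column by column in base 2, right to left:
  1+0 = 1
  1+1 = 0 carry 1
  0+1+1 = 0 carry 1
  1+1+1 = 1 carry 1
  1+1+1 = 1 carry 1
  1+1+1 = 1 carry 1
  1+1+1 = 1 carry 1
  0+0+1 = 1
  0+0 = 0
  1+1 = 0 carry 1
  0+1+1 = 0 carry 1
  0+0+1 = 1
  1+0 = 1
  1+0 = 1
  1+1 = 0 carry 1
  0+1+1 = 0 carry 1
  0+1+1 = 0 carry 1
  1+0+1 = 0 carry 1
  1+1+1 = 1 carry 1
  1+1+1 = 1 carry 1
  1+0+1 = 0 carry 1
  0+1+1 = 0 carry 1
  final carry 1

0b10011000011100011111001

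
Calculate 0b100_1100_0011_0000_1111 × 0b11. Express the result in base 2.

Multiply each base-2 digit by 3, carrying:
  1×3 = 3 → write 1 carry 1
  1×3+1 = 4 → write 0 carry 2
  1×3+2 = 5 → write 1 carry 2
  1×3+2 = 5 → write 1 carry 2
  0×3+2 = 2 → write 0 carry 1
  0×3+1 = 1 → write 1
  0×3 = 0 → write 0
  0×3 = 0 → write 0
  1×3 = 3 → write 1 carry 1
  1×3+1 = 4 → write 0 carry 2
  0×3+2 = 2 → write 0 carry 1
  0×3+1 = 1 → write 1
  0×3 = 0 → write 0
  0×3 = 0 → write 0
  1×3 = 3 → write 1 carry 1
  1×3+1 = 4 → write 0 carry 2
  0×3+2 = 2 → write 0 carry 1
  0×3+1 = 1 → write 1
  1×3 = 3 → write 1 carry 1
  remaining carry: 1

0b11100100100100101101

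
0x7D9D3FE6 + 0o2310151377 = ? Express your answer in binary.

0x7D9D3FE6 = 0b1111101100111010011111111100110 in binary.
0o2310151377 = 0b10011001000001101001011111111 in binary.
Add column by column in base 2, right to left:
  0+1 = 1
  1+1 = 0 carry 1
  1+1+1 = 1 carry 1
  0+1+1 = 0 carry 1
  0+1+1 = 0 carry 1
  1+1+1 = 1 carry 1
  1+1+1 = 1 carry 1
  1+1+1 = 1 carry 1
  1+0+1 = 0 carry 1
  1+1+1 = 1 carry 1
  1+0+1 = 0 carry 1
  1+0+1 = 0 carry 1
  1+1+1 = 1 carry 1
  1+0+1 = 0 carry 1
  0+1+1 = 0 carry 1
  0+1+1 = 0 carry 1
  1+0+1 = 0 carry 1
  0+0+1 = 1
  1+0 = 1
  1+0 = 1
  1+0 = 1
  0+1 = 1
  0+0 = 0
  1+0 = 1
  1+1 = 0 carry 1
  0+1+1 = 0 carry 1
  1+0+1 = 0 carry 1
  1+0+1 = 0 carry 1
  1+1+1 = 1 carry 1
  1+0+1 = 0 carry 1
  1+0+1 = 0 carry 1
  final carry 1

0b10010000101111100001001011100101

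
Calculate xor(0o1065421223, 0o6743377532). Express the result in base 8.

0o7726756711

XOR each oct digit independently (no carries):
  1^6=7, 0^7=7, 6^4=2, 5^3=6, 4^3=7, 2^7=5, 1^7=6, 2^5=7, 2^3=1, 3^2=1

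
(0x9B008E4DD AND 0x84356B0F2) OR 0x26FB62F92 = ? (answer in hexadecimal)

0x9B008E4DD AND 0x84356B0F2 = 0x80000A0D0.
Then OR with 0x26FB62F92.

0xA6FB6AFD2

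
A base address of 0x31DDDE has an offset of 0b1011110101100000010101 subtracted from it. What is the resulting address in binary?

0x31DDDE = 0b1100011101110111011110 in binary.
Subtract column by column in base 2:
  0-1 → 1 (borrow)
  1-0-1 → 0
  1-1 → 0
  1-0 → 1
  1-1 → 0
  0-0 → 0
  1-0 → 1
  1-0 → 1
  1-0 → 1
  0-0 → 0
  1-0 → 1
  1-1 → 0
  1-1 → 0
  0-0 → 0
  1-1 → 0
  1-0 → 1
  1-1 → 0
  0-1 → 1 (borrow)
  0-1-1 → 0 (borrow)
  0-1-1 → 0 (borrow)
  1-0-1 → 0
  1-1 → 0

0b101000010111001001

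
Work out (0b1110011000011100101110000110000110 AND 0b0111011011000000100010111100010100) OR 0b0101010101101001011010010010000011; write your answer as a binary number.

0b111011101101001111010010110000111

0b1110011000011100101110000110000110 AND 0b0111011011000000100010111100010100 = 0b0110011000000000100010000100000100.
Then OR with 0b0101010101101001011010010010000011.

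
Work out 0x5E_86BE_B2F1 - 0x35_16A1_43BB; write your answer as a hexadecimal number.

0x29701D6F36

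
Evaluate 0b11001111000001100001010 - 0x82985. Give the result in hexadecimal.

0x5F5985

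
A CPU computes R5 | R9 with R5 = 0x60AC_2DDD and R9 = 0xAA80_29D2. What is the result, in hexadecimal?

0xEAAC2DDF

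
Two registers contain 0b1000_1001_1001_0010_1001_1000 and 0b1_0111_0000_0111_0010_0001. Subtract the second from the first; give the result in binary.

0b11100101000101101110111

Subtract column by column in base 2:
  0-1 → 1 (borrow)
  0-0-1 → 1 (borrow)
  0-0-1 → 1 (borrow)
  1-0-1 → 0
  1-0 → 1
  0-1 → 1 (borrow)
  0-0-1 → 1 (borrow)
  1-0-1 → 0
  0-1 → 1 (borrow)
  1-1-1 → 1 (borrow)
  0-1-1 → 0 (borrow)
  0-0-1 → 1 (borrow)
  1-0-1 → 0
  0-0 → 0
  0-0 → 0
  1-0 → 1
  1-1 → 0
  0-1 → 1 (borrow)
  0-1-1 → 0 (borrow)
  1-0-1 → 0
  0-1 → 1 (borrow)
  0-0-1 → 1 (borrow)
  0-0-1 → 1 (borrow)
  1-0-1 → 0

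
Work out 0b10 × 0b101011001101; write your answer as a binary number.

Multiply each base-2 digit by 2, carrying:
  1×2 = 2 → write 0 carry 1
  0×2+1 = 1 → write 1
  1×2 = 2 → write 0 carry 1
  1×2+1 = 3 → write 1 carry 1
  0×2+1 = 1 → write 1
  0×2 = 0 → write 0
  1×2 = 2 → write 0 carry 1
  1×2+1 = 3 → write 1 carry 1
  0×2+1 = 1 → write 1
  1×2 = 2 → write 0 carry 1
  0×2+1 = 1 → write 1
  1×2 = 2 → write 0 carry 1
  remaining carry: 1

0b1010110011010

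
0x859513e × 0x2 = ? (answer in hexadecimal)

Multiply each base-16 digit by 2, carrying:
  e×2 = 28 → write c carry 1
  3×2+1 = 7 → write 7
  1×2 = 2 → write 2
  5×2 = 10 → write a
  9×2 = 18 → write 2 carry 1
  5×2+1 = 11 → write b
  8×2 = 16 → write 0 carry 1
  remaining carry: 1

0x10b2a27c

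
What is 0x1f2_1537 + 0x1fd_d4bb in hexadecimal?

Add column by column in base 16, right to left:
  7+b = 2 carry 1
  3+b+1 = f
  5+4 = 9
  1+d = e
  2+d = f
  f+f = e carry 1
  1+1+1 = 3

0x3efe9f2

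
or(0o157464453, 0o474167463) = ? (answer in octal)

0o577567473

OR each oct digit independently (no carries):
  1|4=5, 5|7=7, 7|4=7, 4|1=5, 6|6=6, 4|7=7, 4|4=4, 5|6=7, 3|3=3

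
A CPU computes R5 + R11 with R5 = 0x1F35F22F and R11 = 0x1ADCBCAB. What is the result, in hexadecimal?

0x3A12AEDA

Add column by column in base 16, right to left:
  F+B = A carry 1
  2+A+1 = D
  2+C = E
  F+B = A carry 1
  5+C+1 = 2 carry 1
  3+D+1 = 1 carry 1
  F+A+1 = A carry 1
  1+1+1 = 3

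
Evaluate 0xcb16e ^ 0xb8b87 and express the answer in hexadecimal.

XOR each hex digit independently (no carries):
  c^b=7, b^8=3, 1^b=a, 6^8=e, e^7=9

0x73ae9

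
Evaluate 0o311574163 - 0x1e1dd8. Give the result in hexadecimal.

0o311574163 = 0x326f873 in hexadecimal.
Subtract column by column in base 16:
  3-8 → b (borrow)
  7-d-1 → 9 (borrow)
  8-d-1 → a (borrow)
  f-1-1 → d
  6-e → 8 (borrow)
  2-1-1 → 0
  3-0 → 3

0x308da9b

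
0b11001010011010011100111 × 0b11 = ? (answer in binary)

0b1001011111001111010110101

Multiply each base-2 digit by 3, carrying:
  1×3 = 3 → write 1 carry 1
  1×3+1 = 4 → write 0 carry 2
  1×3+2 = 5 → write 1 carry 2
  0×3+2 = 2 → write 0 carry 1
  0×3+1 = 1 → write 1
  1×3 = 3 → write 1 carry 1
  1×3+1 = 4 → write 0 carry 2
  1×3+2 = 5 → write 1 carry 2
  0×3+2 = 2 → write 0 carry 1
  0×3+1 = 1 → write 1
  1×3 = 3 → write 1 carry 1
  0×3+1 = 1 → write 1
  1×3 = 3 → write 1 carry 1
  1×3+1 = 4 → write 0 carry 2
  0×3+2 = 2 → write 0 carry 1
  0×3+1 = 1 → write 1
  1×3 = 3 → write 1 carry 1
  0×3+1 = 1 → write 1
  1×3 = 3 → write 1 carry 1
  0×3+1 = 1 → write 1
  0×3 = 0 → write 0
  1×3 = 3 → write 1 carry 1
  1×3+1 = 4 → write 0 carry 2
  remaining carry: 10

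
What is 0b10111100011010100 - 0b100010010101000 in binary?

Subtract column by column in base 2:
  0-0 → 0
  0-0 → 0
  1-0 → 1
  0-1 → 1 (borrow)
  1-0-1 → 0
  0-1 → 1 (borrow)
  1-0-1 → 0
  1-1 → 0
  0-0 → 0
  0-0 → 0
  0-1 → 1 (borrow)
  1-0-1 → 0
  1-0 → 1
  1-0 → 1
  1-1 → 0
  0-0 → 0
  1-0 → 1

0b10011010000101100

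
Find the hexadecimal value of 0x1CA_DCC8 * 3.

Multiply each base-16 digit by 3, carrying:
  8×3 = 24 → write 8 carry 1
  C×3+1 = 37 → write 5 carry 2
  C×3+2 = 38 → write 6 carry 2
  D×3+2 = 41 → write 9 carry 2
  A×3+2 = 32 → write 0 carry 2
  C×3+2 = 38 → write 6 carry 2
  1×3+2 = 5 → write 5

0x5609658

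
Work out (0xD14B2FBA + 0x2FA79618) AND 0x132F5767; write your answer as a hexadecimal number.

Add column by column in base 16, right to left:
  A+8 = 2 carry 1
  B+1+1 = D
  F+6 = 5 carry 1
  2+9+1 = C
  B+7 = 2 carry 1
  4+A+1 = F
  1+F = 0 carry 1
  D+2+1 = 0 carry 1
  final carry 1
Sum = 0x100F2C5D2; now AND with 0x132F5767:
  1&0=0, 0&1=0, 0&3=0, F&2=2, 2&F=2, C&5=4, 5&7=5, D&6=4, 2&7=2

0x224542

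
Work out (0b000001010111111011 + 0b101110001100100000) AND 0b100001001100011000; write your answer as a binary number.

Add column by column in base 2, right to left:
  1+0 = 1
  1+0 = 1
  0+0 = 0
  1+0 = 1
  1+0 = 1
  1+1 = 0 carry 1
  1+0+1 = 0 carry 1
  1+0+1 = 0 carry 1
  1+1+1 = 1 carry 1
  0+1+1 = 0 carry 1
  1+0+1 = 0 carry 1
  0+0+1 = 1
  1+0 = 1
  0+1 = 1
  0+1 = 1
  0+1 = 1
  0+0 = 0
  0+1 = 1
Sum = 0b101111100100011011; now AND with 0b100001001100011000:
  101111100100011011
& 100001001100011000
= 100001000100011000

0b100001000100011000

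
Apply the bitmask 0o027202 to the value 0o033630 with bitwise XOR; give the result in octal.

0o014432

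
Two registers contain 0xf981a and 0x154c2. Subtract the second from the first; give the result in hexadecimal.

0xe4358

Subtract column by column in base 16:
  a-2 → 8
  1-c → 5 (borrow)
  8-4-1 → 3
  9-5 → 4
  f-1 → e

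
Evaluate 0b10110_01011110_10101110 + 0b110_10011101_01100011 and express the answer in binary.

Add column by column in base 2, right to left:
  0+1 = 1
  1+1 = 0 carry 1
  1+0+1 = 0 carry 1
  1+0+1 = 0 carry 1
  0+0+1 = 1
  1+1 = 0 carry 1
  0+1+1 = 0 carry 1
  1+0+1 = 0 carry 1
  0+1+1 = 0 carry 1
  1+0+1 = 0 carry 1
  1+1+1 = 1 carry 1
  1+1+1 = 1 carry 1
  1+1+1 = 1 carry 1
  0+0+1 = 1
  1+0 = 1
  0+1 = 1
  0+0 = 0
  1+1 = 0 carry 1
  1+1+1 = 1 carry 1
  0+0+1 = 1
  1+0 = 1

0b111001111110000010001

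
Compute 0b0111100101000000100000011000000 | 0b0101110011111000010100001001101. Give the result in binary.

0b0111110111111000110100011001101

OR bit by bit (1 where either bit is 1):
  0111100101000000100000011000000
| 0101110011111000010100001001101
= 0111110111111000110100011001101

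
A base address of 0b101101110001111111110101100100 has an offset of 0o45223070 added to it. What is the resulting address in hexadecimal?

0x2e5d239c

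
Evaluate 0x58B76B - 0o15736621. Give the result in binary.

0b1000001111100111011010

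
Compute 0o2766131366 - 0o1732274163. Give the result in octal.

0o1033635203

Subtract column by column in base 8:
  6-3 → 3
  6-6 → 0
  3-1 → 2
  1-4 → 5 (borrow)
  3-7-1 → 3 (borrow)
  1-2-1 → 6 (borrow)
  6-2-1 → 3
  6-3 → 3
  7-7 → 0
  2-1 → 1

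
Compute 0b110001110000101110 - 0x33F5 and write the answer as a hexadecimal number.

0x2E839

0b110001110000101110 = 0x31C2E in hexadecimal.
Subtract column by column in base 16:
  E-5 → 9
  2-F → 3 (borrow)
  C-3-1 → 8
  1-3 → E (borrow)
  3-0-1 → 2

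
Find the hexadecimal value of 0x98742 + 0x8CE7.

0xA1429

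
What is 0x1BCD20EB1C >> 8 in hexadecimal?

Shifting right by 8 bits = 2 hex digits: drop the last 2.

0x1BCD20EB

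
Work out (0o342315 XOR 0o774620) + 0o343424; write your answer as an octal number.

0o1002161

First 0o342315 XOR 0o774620 = 0o436535.
Add column by column in base 8, right to left:
  5+4 = 1 carry 1
  3+2+1 = 6
  5+4 = 1 carry 1
  6+3+1 = 2 carry 1
  3+4+1 = 0 carry 1
  4+3+1 = 0 carry 1
  final carry 1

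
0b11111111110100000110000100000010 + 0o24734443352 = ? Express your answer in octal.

0o64720523754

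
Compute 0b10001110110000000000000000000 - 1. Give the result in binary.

0b10001110101111111111111111111

The trailing 19 digits are 0, so subtracting 1 borrows through: they become 1 and the next digit up decrements.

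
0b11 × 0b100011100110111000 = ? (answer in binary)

Multiply each base-2 digit by 3, carrying:
  0×3 = 0 → write 0
  0×3 = 0 → write 0
  0×3 = 0 → write 0
  1×3 = 3 → write 1 carry 1
  1×3+1 = 4 → write 0 carry 2
  1×3+2 = 5 → write 1 carry 2
  0×3+2 = 2 → write 0 carry 1
  1×3+1 = 4 → write 0 carry 2
  1×3+2 = 5 → write 1 carry 2
  0×3+2 = 2 → write 0 carry 1
  0×3+1 = 1 → write 1
  1×3 = 3 → write 1 carry 1
  1×3+1 = 4 → write 0 carry 2
  1×3+2 = 5 → write 1 carry 2
  0×3+2 = 2 → write 0 carry 1
  0×3+1 = 1 → write 1
  0×3 = 0 → write 0
  1×3 = 3 → write 1 carry 1
  remaining carry: 1

0b1101010110100101000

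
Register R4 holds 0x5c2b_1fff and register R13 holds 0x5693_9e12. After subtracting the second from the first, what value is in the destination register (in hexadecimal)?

0x59781ed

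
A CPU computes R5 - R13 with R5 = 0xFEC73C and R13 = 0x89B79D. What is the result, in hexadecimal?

0x750F9F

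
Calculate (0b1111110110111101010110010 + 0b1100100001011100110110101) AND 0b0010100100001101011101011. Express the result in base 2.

0b1000001100011

Add column by column in base 2, right to left:
  0+1 = 1
  1+0 = 1
  0+1 = 1
  0+0 = 0
  1+1 = 0 carry 1
  1+1+1 = 1 carry 1
  0+0+1 = 1
  1+1 = 0 carry 1
  0+1+1 = 0 carry 1
  1+0+1 = 0 carry 1
  0+0+1 = 1
  1+1 = 0 carry 1
  1+1+1 = 1 carry 1
  1+1+1 = 1 carry 1
  1+0+1 = 0 carry 1
  0+1+1 = 0 carry 1
  1+0+1 = 0 carry 1
  1+0+1 = 0 carry 1
  0+0+1 = 1
  1+0 = 1
  1+1 = 0 carry 1
  1+0+1 = 0 carry 1
  1+0+1 = 0 carry 1
  1+1+1 = 1 carry 1
  1+1+1 = 1 carry 1
  final carry 1
Sum = 0b11100011000011010001100111; now AND with 0b0010100100001101011101011:
  11100011000011010001100111
& 00010100100001101011101011
= 00000000000001000001100011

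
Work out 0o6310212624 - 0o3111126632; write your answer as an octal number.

0o3177063772

Subtract column by column in base 8:
  4-2 → 2
  2-3 → 7 (borrow)
  6-6-1 → 7 (borrow)
  2-6-1 → 3 (borrow)
  1-2-1 → 6 (borrow)
  2-1-1 → 0
  0-1 → 7 (borrow)
  1-1-1 → 7 (borrow)
  3-1-1 → 1
  6-3 → 3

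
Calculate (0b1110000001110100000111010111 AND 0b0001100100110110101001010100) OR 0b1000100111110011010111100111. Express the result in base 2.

0b1000100111110111010111110111

0b1110000001110100000111010111 AND 0b0001100100110110101001010100 = 0b0000000000110100000001010100.
Then OR with 0b1000100111110011010111100111.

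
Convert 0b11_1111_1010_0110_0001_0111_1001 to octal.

Group the bits in threes: 011 111 110 100 110 000 101 111 001 → 376460571.

0o376460571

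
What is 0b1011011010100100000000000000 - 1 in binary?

0b1011011010100011111111111111

The trailing 14 digits are 0, so subtracting 1 borrows through: they become 1 and the next digit up decrements.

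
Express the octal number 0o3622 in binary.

Each octal digit is 3 bits: 3=011 6=110 2=010 2=010.

0b11110010010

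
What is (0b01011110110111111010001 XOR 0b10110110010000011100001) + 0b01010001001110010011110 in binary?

First 0b01011110110111111010001 XOR 0b10110110010000011100001 = 0b11101000100111100110000.
Add column by column in base 2, right to left:
  0+0 = 0
  0+1 = 1
  0+1 = 1
  0+1 = 1
  1+1 = 0 carry 1
  1+0+1 = 0 carry 1
  0+0+1 = 1
  0+1 = 1
  1+0 = 1
  1+0 = 1
  1+1 = 0 carry 1
  1+1+1 = 1 carry 1
  0+1+1 = 0 carry 1
  0+0+1 = 1
  1+0 = 1
  0+1 = 1
  0+0 = 0
  0+0 = 0
  1+0 = 1
  0+1 = 1
  1+0 = 1
  1+1 = 0 carry 1
  1+0+1 = 0 carry 1
  final carry 1

0b100111001110101111001110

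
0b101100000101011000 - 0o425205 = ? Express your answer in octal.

0b101100000101011000 = 0o540530 in octal.
Subtract column by column in base 8:
  0-5 → 3 (borrow)
  3-0-1 → 2
  5-2 → 3
  0-5 → 3 (borrow)
  4-2-1 → 1
  5-4 → 1

0o113323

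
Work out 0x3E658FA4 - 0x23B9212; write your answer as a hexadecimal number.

0x3C29FD92

Subtract column by column in base 16:
  4-2 → 2
  A-1 → 9
  F-2 → D
  8-9 → F (borrow)
  5-B-1 → 9 (borrow)
  6-3-1 → 2
  E-2 → C
  3-0 → 3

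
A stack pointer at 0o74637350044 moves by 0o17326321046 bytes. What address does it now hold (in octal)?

0o114165671112

Add column by column in base 8, right to left:
  4+6 = 2 carry 1
  4+4+1 = 1 carry 1
  0+0+1 = 1
  0+1 = 1
  5+2 = 7
  3+3 = 6
  7+6 = 5 carry 1
  3+2+1 = 6
  6+3 = 1 carry 1
  4+7+1 = 4 carry 1
  7+1+1 = 1 carry 1
  final carry 1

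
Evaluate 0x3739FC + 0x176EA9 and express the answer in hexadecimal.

Add column by column in base 16, right to left:
  C+9 = 5 carry 1
  F+A+1 = A carry 1
  9+E+1 = 8 carry 1
  3+6+1 = A
  7+7 = E
  3+1 = 4

0x4EA8A5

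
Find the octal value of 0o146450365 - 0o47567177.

0o76661166

Subtract column by column in base 8:
  5-7 → 6 (borrow)
  6-7-1 → 6 (borrow)
  3-1-1 → 1
  0-7 → 1 (borrow)
  5-6-1 → 6 (borrow)
  4-5-1 → 6 (borrow)
  6-7-1 → 6 (borrow)
  4-4-1 → 7 (borrow)
  1-0-1 → 0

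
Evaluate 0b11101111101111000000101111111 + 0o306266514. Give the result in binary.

0b100001000100001110111011001011

0o306266514 = 0b11000110010110110101001100 in binary.
Add column by column in base 2, right to left:
  1+0 = 1
  1+0 = 1
  1+1 = 0 carry 1
  1+1+1 = 1 carry 1
  1+0+1 = 0 carry 1
  1+0+1 = 0 carry 1
  1+1+1 = 1 carry 1
  0+0+1 = 1
  1+1 = 0 carry 1
  0+0+1 = 1
  0+1 = 1
  0+1 = 1
  0+0 = 0
  0+1 = 1
  0+1 = 1
  1+0 = 1
  1+1 = 0 carry 1
  1+0+1 = 0 carry 1
  1+0+1 = 0 carry 1
  0+1+1 = 0 carry 1
  1+1+1 = 1 carry 1
  1+0+1 = 0 carry 1
  1+0+1 = 0 carry 1
  1+0+1 = 0 carry 1
  1+1+1 = 1 carry 1
  0+1+1 = 0 carry 1
  1+0+1 = 0 carry 1
  1+0+1 = 0 carry 1
  1+0+1 = 0 carry 1
  final carry 1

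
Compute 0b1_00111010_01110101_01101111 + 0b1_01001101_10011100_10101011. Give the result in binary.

0b10100010000001001000011010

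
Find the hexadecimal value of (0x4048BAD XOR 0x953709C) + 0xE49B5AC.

0x1BA1B0DD

First 0x4048BAD XOR 0x953709C = 0xD57FB31.
Add column by column in base 16, right to left:
  1+C = D
  3+A = D
  B+5 = 0 carry 1
  F+B+1 = B carry 1
  7+9+1 = 1 carry 1
  5+4+1 = A
  D+E = B carry 1
  final carry 1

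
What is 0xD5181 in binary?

Expand each hex digit to 4 bits: D=1101 5=0101 1=0001 8=1000 1=0001.

0b11010101000110000001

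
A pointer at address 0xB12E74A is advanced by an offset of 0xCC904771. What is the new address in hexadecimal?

0xD7A32EBB

Add column by column in base 16, right to left:
  A+1 = B
  4+7 = B
  7+7 = E
  E+4 = 2 carry 1
  2+0+1 = 3
  1+9 = A
  B+C = 7 carry 1
  0+C+1 = D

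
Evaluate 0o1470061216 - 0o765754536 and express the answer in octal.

Subtract column by column in base 8:
  6-6 → 0
  1-3 → 6 (borrow)
  2-5-1 → 4 (borrow)
  1-4-1 → 4 (borrow)
  6-5-1 → 0
  0-7 → 1 (borrow)
  0-5-1 → 2 (borrow)
  7-6-1 → 0
  4-7 → 5 (borrow)
  1-0-1 → 0

0o502104460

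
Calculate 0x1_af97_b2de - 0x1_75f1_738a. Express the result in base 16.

0x39a63f54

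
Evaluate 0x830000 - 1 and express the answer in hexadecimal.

0x82ffff

The trailing 4 digits are 0, so subtracting 1 borrows through: they become F and the next digit up decrements.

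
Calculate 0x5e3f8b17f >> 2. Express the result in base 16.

2 bits is not a whole number of base-16 digits; in binary: 10111100011111110001011000101111111 >> 2 = 101111000111111100010110001011111.

0x178fe2c5f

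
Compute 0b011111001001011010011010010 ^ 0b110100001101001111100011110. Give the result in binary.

0b101011000100010101111001100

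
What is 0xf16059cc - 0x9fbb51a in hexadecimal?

Subtract column by column in base 16:
  c-a → 2
  c-1 → b
  9-5 → 4
  5-b → a (borrow)
  0-b-1 → 4 (borrow)
  6-f-1 → 6 (borrow)
  1-9-1 → 7 (borrow)
  f-0-1 → e

0xe764a4b2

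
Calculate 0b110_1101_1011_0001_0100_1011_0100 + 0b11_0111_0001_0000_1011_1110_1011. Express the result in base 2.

Add column by column in base 2, right to left:
  0+1 = 1
  0+1 = 1
  1+0 = 1
  0+1 = 1
  1+0 = 1
  1+1 = 0 carry 1
  0+1+1 = 0 carry 1
  1+1+1 = 1 carry 1
  0+1+1 = 0 carry 1
  0+1+1 = 0 carry 1
  1+0+1 = 0 carry 1
  0+1+1 = 0 carry 1
  1+0+1 = 0 carry 1
  0+0+1 = 1
  0+0 = 0
  0+0 = 0
  1+1 = 0 carry 1
  1+0+1 = 0 carry 1
  0+0+1 = 1
  1+0 = 1
  1+1 = 0 carry 1
  0+1+1 = 0 carry 1
  1+1+1 = 1 carry 1
  1+0+1 = 0 carry 1
  0+1+1 = 0 carry 1
  1+1+1 = 1 carry 1
  1+0+1 = 0 carry 1
  final carry 1

0b1010010011000010000010011111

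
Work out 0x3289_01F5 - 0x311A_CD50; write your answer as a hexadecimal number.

Subtract column by column in base 16:
  5-0 → 5
  F-5 → A
  1-D → 4 (borrow)
  0-C-1 → 3 (borrow)
  9-A-1 → E (borrow)
  8-1-1 → 6
  2-1 → 1
  3-3 → 0

0x16E34A5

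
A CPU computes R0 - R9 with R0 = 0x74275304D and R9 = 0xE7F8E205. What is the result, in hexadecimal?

Subtract column by column in base 16:
  D-5 → 8
  4-0 → 4
  0-2 → E (borrow)
  3-E-1 → 4 (borrow)
  5-8-1 → C (borrow)
  7-F-1 → 7 (borrow)
  2-7-1 → A (borrow)
  4-E-1 → 5 (borrow)
  7-0-1 → 6

0x65A7C4E48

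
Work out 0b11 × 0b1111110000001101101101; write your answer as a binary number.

Multiply each base-2 digit by 3, carrying:
  1×3 = 3 → write 1 carry 1
  0×3+1 = 1 → write 1
  1×3 = 3 → write 1 carry 1
  1×3+1 = 4 → write 0 carry 2
  0×3+2 = 2 → write 0 carry 1
  1×3+1 = 4 → write 0 carry 2
  1×3+2 = 5 → write 1 carry 2
  0×3+2 = 2 → write 0 carry 1
  1×3+1 = 4 → write 0 carry 2
  1×3+2 = 5 → write 1 carry 2
  0×3+2 = 2 → write 0 carry 1
  0×3+1 = 1 → write 1
  0×3 = 0 → write 0
  0×3 = 0 → write 0
  0×3 = 0 → write 0
  0×3 = 0 → write 0
  1×3 = 3 → write 1 carry 1
  1×3+1 = 4 → write 0 carry 2
  1×3+2 = 5 → write 1 carry 2
  1×3+2 = 5 → write 1 carry 2
  1×3+2 = 5 → write 1 carry 2
  1×3+2 = 5 → write 1 carry 2
  remaining carry: 10

0b101111010000101001000111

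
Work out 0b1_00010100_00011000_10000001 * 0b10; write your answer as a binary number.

0b10001010000011000100000010

Multiply each base-2 digit by 2, carrying:
  1×2 = 2 → write 0 carry 1
  0×2+1 = 1 → write 1
  0×2 = 0 → write 0
  0×2 = 0 → write 0
  0×2 = 0 → write 0
  0×2 = 0 → write 0
  0×2 = 0 → write 0
  1×2 = 2 → write 0 carry 1
  0×2+1 = 1 → write 1
  0×2 = 0 → write 0
  0×2 = 0 → write 0
  1×2 = 2 → write 0 carry 1
  1×2+1 = 3 → write 1 carry 1
  0×2+1 = 1 → write 1
  0×2 = 0 → write 0
  0×2 = 0 → write 0
  0×2 = 0 → write 0
  0×2 = 0 → write 0
  1×2 = 2 → write 0 carry 1
  0×2+1 = 1 → write 1
  1×2 = 2 → write 0 carry 1
  0×2+1 = 1 → write 1
  0×2 = 0 → write 0
  0×2 = 0 → write 0
  1×2 = 2 → write 0 carry 1
  remaining carry: 1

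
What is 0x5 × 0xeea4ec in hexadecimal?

0x4a9389c

Multiply each base-16 digit by 5, carrying:
  c×5 = 60 → write c carry 3
  e×5+3 = 73 → write 9 carry 4
  4×5+4 = 24 → write 8 carry 1
  a×5+1 = 51 → write 3 carry 3
  e×5+3 = 73 → write 9 carry 4
  e×5+4 = 74 → write a carry 4
  remaining carry: 4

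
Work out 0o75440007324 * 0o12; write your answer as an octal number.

0o1147500112110

Multiply each base-8 digit by 10, carrying:
  4×10 = 40 → write 0 carry 5
  2×10+5 = 25 → write 1 carry 3
  3×10+3 = 33 → write 1 carry 4
  7×10+4 = 74 → write 2 carry 9
  0×10+9 = 9 → write 1 carry 1
  0×10+1 = 1 → write 1
  0×10 = 0 → write 0
  4×10 = 40 → write 0 carry 5
  4×10+5 = 45 → write 5 carry 5
  5×10+5 = 55 → write 7 carry 6
  7×10+6 = 76 → write 4 carry 9
  remaining carry: 11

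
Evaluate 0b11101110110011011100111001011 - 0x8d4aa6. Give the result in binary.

0x8d4aa6 = 0b100011010100101010100110 in binary.
Subtract column by column in base 2:
  1-0 → 1
  1-1 → 0
  0-1 → 1 (borrow)
  1-0-1 → 0
  0-0 → 0
  0-1 → 1 (borrow)
  1-0-1 → 0
  1-1 → 0
  1-0 → 1
  0-1 → 1 (borrow)
  0-0-1 → 1 (borrow)
  1-1-1 → 1 (borrow)
  1-0-1 → 0
  1-0 → 1
  0-1 → 1 (borrow)
  1-0-1 → 0
  1-1 → 0
  0-0 → 0
  0-1 → 1 (borrow)
  1-1-1 → 1 (borrow)
  1-0-1 → 0
  0-0 → 0
  1-0 → 1
  1-1 → 0
  1-0 → 1
  0-0 → 0
  1-0 → 1
  1-0 → 1
  1-0 → 1

0b11101010011000110111100100101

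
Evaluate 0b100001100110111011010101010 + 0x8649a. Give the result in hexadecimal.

0x43bdb44

0b100001100110111011010101010 = 0x43376aa in hexadecimal.
Add column by column in base 16, right to left:
  a+a = 4 carry 1
  a+9+1 = 4 carry 1
  6+4+1 = b
  7+6 = d
  3+8 = b
  3+0 = 3
  4+0 = 4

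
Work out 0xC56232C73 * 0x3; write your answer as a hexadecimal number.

Multiply each base-16 digit by 3, carrying:
  3×3 = 9 → write 9
  7×3 = 21 → write 5 carry 1
  C×3+1 = 37 → write 5 carry 2
  2×3+2 = 8 → write 8
  3×3 = 9 → write 9
  2×3 = 6 → write 6
  6×3 = 18 → write 2 carry 1
  5×3+1 = 16 → write 0 carry 1
  C×3+1 = 37 → write 5 carry 2
  remaining carry: 2

0x2502698559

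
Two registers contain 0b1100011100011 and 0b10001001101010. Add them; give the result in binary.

Add column by column in base 2, right to left:
  1+0 = 1
  1+1 = 0 carry 1
  0+0+1 = 1
  0+1 = 1
  0+0 = 0
  1+1 = 0 carry 1
  1+1+1 = 1 carry 1
  1+0+1 = 0 carry 1
  0+0+1 = 1
  0+1 = 1
  0+0 = 0
  1+0 = 1
  1+0 = 1
  0+1 = 1

0b11101101001101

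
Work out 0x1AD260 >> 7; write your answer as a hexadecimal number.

7 bits is not a whole number of base-16 digits; in binary: 110101101001001100000 >> 7 = 11010110100100.

0x35A4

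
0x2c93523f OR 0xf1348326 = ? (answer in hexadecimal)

0xfdb7d33f

OR each hex digit independently (no carries):
  2|f=f, c|1=d, 9|3=b, 3|4=7, 5|8=d, 2|3=3, 3|2=3, f|6=f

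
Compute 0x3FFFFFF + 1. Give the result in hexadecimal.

0x4000000

The trailing 6 digits are F (max in base 16), so adding 1 cascades: they roll to 0 and the next digit up increments.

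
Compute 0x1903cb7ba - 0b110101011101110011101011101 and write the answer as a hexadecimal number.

0x1898dd05d

0b110101011101110011101011101 = 0x6aee75d in hexadecimal.
Subtract column by column in base 16:
  a-d → d (borrow)
  b-5-1 → 5
  7-7 → 0
  b-e → d (borrow)
  c-e-1 → d (borrow)
  3-a-1 → 8 (borrow)
  0-6-1 → 9 (borrow)
  9-0-1 → 8
  1-0 → 1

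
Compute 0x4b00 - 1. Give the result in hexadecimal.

The trailing 2 digits are 0, so subtracting 1 borrows through: they become F and the next digit up decrements.

0x4aff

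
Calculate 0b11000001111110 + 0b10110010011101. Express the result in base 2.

0b101110100011011

Add column by column in base 2, right to left:
  0+1 = 1
  1+0 = 1
  1+1 = 0 carry 1
  1+1+1 = 1 carry 1
  1+1+1 = 1 carry 1
  1+0+1 = 0 carry 1
  1+0+1 = 0 carry 1
  0+1+1 = 0 carry 1
  0+0+1 = 1
  0+0 = 0
  0+1 = 1
  0+1 = 1
  1+0 = 1
  1+1 = 0 carry 1
  final carry 1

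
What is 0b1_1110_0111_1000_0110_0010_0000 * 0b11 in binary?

0b101101101101001001001100000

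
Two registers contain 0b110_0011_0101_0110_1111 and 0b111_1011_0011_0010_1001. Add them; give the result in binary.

0b11011110100010011000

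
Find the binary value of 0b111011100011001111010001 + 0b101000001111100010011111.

0b1100011110010110001110000

Add column by column in base 2, right to left:
  1+1 = 0 carry 1
  0+1+1 = 0 carry 1
  0+1+1 = 0 carry 1
  0+1+1 = 0 carry 1
  1+1+1 = 1 carry 1
  0+0+1 = 1
  1+0 = 1
  1+1 = 0 carry 1
  1+0+1 = 0 carry 1
  1+0+1 = 0 carry 1
  0+0+1 = 1
  0+1 = 1
  1+1 = 0 carry 1
  1+1+1 = 1 carry 1
  0+1+1 = 0 carry 1
  0+1+1 = 0 carry 1
  0+0+1 = 1
  1+0 = 1
  1+0 = 1
  1+0 = 1
  0+0 = 0
  1+1 = 0 carry 1
  1+0+1 = 0 carry 1
  1+1+1 = 1 carry 1
  final carry 1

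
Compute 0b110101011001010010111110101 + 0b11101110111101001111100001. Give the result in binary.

0b1010011010000111100111010110

Add column by column in base 2, right to left:
  1+1 = 0 carry 1
  0+0+1 = 1
  1+0 = 1
  0+0 = 0
  1+0 = 1
  1+1 = 0 carry 1
  1+1+1 = 1 carry 1
  1+1+1 = 1 carry 1
  1+1+1 = 1 carry 1
  0+1+1 = 0 carry 1
  1+0+1 = 0 carry 1
  0+0+1 = 1
  0+1 = 1
  1+0 = 1
  0+1 = 1
  1+1 = 0 carry 1
  0+1+1 = 0 carry 1
  0+1+1 = 0 carry 1
  1+0+1 = 0 carry 1
  1+1+1 = 1 carry 1
  0+1+1 = 0 carry 1
  1+1+1 = 1 carry 1
  0+0+1 = 1
  1+1 = 0 carry 1
  0+1+1 = 0 carry 1
  1+1+1 = 1 carry 1
  1+0+1 = 0 carry 1
  final carry 1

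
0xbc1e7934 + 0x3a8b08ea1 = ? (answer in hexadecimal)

Add column by column in base 16, right to left:
  4+1 = 5
  3+a = d
  9+e = 7 carry 1
  7+8+1 = 0 carry 1
  e+0+1 = f
  1+b = c
  c+8 = 4 carry 1
  b+a+1 = 6 carry 1
  0+3+1 = 4

0x464cf07d5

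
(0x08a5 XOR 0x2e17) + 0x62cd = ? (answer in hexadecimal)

0x897f

First 0x08a5 XOR 0x2e17 = 0x26b2.
Add column by column in base 16, right to left:
  2+d = f
  b+c = 7 carry 1
  6+2+1 = 9
  2+6 = 8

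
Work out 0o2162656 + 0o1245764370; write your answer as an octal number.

0o1250147246

Add column by column in base 8, right to left:
  6+0 = 6
  5+7 = 4 carry 1
  6+3+1 = 2 carry 1
  2+4+1 = 7
  6+6 = 4 carry 1
  1+7+1 = 1 carry 1
  2+5+1 = 0 carry 1
  0+4+1 = 5
  0+2 = 2
  0+1 = 1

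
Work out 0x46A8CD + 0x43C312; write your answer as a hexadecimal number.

0x8A6BDF

Add column by column in base 16, right to left:
  D+2 = F
  C+1 = D
  8+3 = B
  A+C = 6 carry 1
  6+3+1 = A
  4+4 = 8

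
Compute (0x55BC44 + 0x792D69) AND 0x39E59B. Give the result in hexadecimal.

0x8E189

Add column by column in base 16, right to left:
  4+9 = D
  4+6 = A
  C+D = 9 carry 1
  B+2+1 = E
  5+9 = E
  5+7 = C
Sum = 0xCEE9AD; now AND with 0x39E59B:
  C&3=0, E&9=8, E&E=E, 9&5=1, A&9=8, D&B=9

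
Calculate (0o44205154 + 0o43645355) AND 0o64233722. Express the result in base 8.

0o12520

Add column by column in base 8, right to left:
  4+5 = 1 carry 1
  5+5+1 = 3 carry 1
  1+3+1 = 5
  5+5 = 2 carry 1
  0+4+1 = 5
  2+6 = 0 carry 1
  4+3+1 = 0 carry 1
  4+4+1 = 1 carry 1
  final carry 1
Sum = 0o110052531; now AND with 0o64233722:
  1&0=0, 1&6=0, 0&4=0, 0&2=0, 5&3=1, 2&3=2, 5&7=5, 3&2=2, 1&2=0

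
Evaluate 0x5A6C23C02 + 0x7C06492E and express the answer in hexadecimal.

0x622C88530

Add column by column in base 16, right to left:
  2+E = 0 carry 1
  0+2+1 = 3
  C+9 = 5 carry 1
  3+4+1 = 8
  2+6 = 8
  C+0 = C
  6+C = 2 carry 1
  A+7+1 = 2 carry 1
  5+0+1 = 6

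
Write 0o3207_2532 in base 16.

0x68755A

Each octal digit is 3 bits: 3=011 2=010 0=000 7=111 2=010 5=101 3=011 2=010.
Group the bits into nibbles: 0110 1000 0111 0101 0101 1010 → 68755A.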